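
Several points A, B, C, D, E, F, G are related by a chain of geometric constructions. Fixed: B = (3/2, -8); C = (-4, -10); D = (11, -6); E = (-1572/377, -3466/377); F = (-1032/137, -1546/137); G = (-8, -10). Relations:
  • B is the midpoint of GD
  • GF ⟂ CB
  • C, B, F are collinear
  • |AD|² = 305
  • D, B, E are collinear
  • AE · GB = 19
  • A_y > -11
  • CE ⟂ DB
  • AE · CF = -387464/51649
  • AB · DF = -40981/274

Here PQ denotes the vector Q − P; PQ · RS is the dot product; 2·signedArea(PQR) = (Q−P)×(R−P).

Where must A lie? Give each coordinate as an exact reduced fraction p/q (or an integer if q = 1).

A = (-6, -10)

1. A_x = -6  [AE · GB = 19 ∩ AB · DF = -40981/274]
2. A_y = -10  [AE · GB = 19 ∩ AB · DF = -40981/274]
   → A = (-6, -10)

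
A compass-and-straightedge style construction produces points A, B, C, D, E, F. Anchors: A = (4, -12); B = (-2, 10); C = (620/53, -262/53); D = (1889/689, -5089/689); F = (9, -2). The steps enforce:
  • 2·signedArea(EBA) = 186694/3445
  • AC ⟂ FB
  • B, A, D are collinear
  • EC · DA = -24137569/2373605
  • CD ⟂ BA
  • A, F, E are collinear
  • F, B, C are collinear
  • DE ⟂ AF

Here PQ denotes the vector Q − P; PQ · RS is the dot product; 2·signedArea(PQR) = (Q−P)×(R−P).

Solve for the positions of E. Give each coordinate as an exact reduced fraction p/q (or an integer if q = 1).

E = (19271/3445, -30358/3445)

1. E_x = 19271/3445  [A, F, E are collinear ∩ DE ⟂ AF]
2. E_y = -30358/3445  [A, F, E are collinear ∩ DE ⟂ AF]
   → E = (19271/3445, -30358/3445)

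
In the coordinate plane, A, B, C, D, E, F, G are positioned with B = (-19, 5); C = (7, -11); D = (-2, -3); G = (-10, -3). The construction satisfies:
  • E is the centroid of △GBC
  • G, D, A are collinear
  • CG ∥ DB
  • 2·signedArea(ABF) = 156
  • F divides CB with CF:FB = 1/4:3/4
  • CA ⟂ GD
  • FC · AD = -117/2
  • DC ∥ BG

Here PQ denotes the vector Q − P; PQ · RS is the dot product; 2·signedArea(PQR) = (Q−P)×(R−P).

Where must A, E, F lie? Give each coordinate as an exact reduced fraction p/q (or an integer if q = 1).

1. A_x = 7  [G, D, A are collinear ∩ CA ⟂ GD]
2. A_y = -3  [G, D, A are collinear ∩ CA ⟂ GD]
   → A = (7, -3)
3. E_x = -22/3  [E is the centroid of △GBC]
4. E_y = -3  [E is the centroid of △GBC]
   → E = (-22/3, -3)
5. F_x = 1/2  [F divides CB with CF:FB = 1/4:3/4]
6. F_y = -7  [F divides CB with CF:FB = 1/4:3/4]
   → F = (1/2, -7)

A = (7, -3)
E = (-22/3, -3)
F = (1/2, -7)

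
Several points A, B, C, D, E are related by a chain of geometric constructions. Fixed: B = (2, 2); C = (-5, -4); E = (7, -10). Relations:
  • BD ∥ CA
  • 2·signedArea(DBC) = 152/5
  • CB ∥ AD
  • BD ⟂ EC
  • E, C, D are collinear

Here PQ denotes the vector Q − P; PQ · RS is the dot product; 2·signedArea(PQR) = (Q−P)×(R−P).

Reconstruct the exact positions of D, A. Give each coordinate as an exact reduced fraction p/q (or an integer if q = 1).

A = (-44/5, -58/5)
D = (-9/5, -28/5)

1. D_x = -9/5  [E, C, D are collinear ∩ BD ⟂ EC]
2. D_y = -28/5  [E, C, D are collinear ∩ BD ⟂ EC]
   → D = (-9/5, -28/5)
3. A_x = -44/5  [CB ∥ AD ∩ BD ∥ CA]
4. A_y = -58/5  [CB ∥ AD ∩ BD ∥ CA]
   → A = (-44/5, -58/5)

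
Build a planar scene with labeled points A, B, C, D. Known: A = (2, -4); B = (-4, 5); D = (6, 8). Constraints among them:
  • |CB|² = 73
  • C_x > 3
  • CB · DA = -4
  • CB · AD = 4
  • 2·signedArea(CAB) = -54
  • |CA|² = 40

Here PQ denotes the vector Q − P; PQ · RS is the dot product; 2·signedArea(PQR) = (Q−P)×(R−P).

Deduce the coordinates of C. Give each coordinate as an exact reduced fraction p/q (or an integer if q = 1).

C = (4, 2)

1. C_x = 4  [CB · AD = 4 ∩ 2·signedArea(CAB) = -54]
2. C_y = 2  [CB · AD = 4 ∩ 2·signedArea(CAB) = -54]
   → C = (4, 2)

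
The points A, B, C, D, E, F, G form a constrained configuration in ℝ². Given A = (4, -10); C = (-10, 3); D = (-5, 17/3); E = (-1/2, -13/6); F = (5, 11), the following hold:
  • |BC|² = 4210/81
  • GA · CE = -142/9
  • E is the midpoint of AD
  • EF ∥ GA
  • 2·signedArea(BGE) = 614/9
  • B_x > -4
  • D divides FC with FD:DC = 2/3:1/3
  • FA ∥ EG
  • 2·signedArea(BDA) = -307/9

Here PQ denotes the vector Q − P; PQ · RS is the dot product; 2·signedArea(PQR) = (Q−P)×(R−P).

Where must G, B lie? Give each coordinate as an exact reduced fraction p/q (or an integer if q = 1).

B = (-11/3, -4/9)
G = (-3/2, -139/6)

1. G_x = -3/2  [EF ∥ GA ∩ FA ∥ EG]
2. G_y = -139/6  [EF ∥ GA ∩ FA ∥ EG]
   → G = (-3/2, -139/6)
3. B_x = -11/3  [2·signedArea(BDA) = -307/9 ∩ 2·signedArea(BGE) = 614/9]
4. B_y = -4/9  [2·signedArea(BDA) = -307/9 ∩ 2·signedArea(BGE) = 614/9]
   → B = (-11/3, -4/9)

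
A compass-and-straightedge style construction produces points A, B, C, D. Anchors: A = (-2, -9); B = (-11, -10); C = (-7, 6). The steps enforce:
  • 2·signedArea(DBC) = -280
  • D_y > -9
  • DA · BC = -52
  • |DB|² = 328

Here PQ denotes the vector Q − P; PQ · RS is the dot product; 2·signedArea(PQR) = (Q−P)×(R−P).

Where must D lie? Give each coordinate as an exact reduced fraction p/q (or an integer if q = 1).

1. D_x = 7  [DA · BC = -52 ∩ 2·signedArea(DBC) = -280]
2. D_y = -8  [DA · BC = -52 ∩ 2·signedArea(DBC) = -280]
   → D = (7, -8)

D = (7, -8)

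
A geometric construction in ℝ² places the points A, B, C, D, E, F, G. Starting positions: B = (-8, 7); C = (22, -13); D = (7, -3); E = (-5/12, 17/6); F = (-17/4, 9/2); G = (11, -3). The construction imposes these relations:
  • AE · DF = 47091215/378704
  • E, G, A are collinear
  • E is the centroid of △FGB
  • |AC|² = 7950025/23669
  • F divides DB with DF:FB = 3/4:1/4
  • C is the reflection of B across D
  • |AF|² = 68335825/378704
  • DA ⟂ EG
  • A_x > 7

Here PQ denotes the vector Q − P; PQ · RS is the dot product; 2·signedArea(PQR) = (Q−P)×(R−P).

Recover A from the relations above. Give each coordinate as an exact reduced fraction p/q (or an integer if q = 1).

1. A_x = 185283/23669  [E, G, A are collinear ∩ DA ⟂ EG]
2. A_y = -32647/23669  [E, G, A are collinear ∩ DA ⟂ EG]
   → A = (185283/23669, -32647/23669)

A = (185283/23669, -32647/23669)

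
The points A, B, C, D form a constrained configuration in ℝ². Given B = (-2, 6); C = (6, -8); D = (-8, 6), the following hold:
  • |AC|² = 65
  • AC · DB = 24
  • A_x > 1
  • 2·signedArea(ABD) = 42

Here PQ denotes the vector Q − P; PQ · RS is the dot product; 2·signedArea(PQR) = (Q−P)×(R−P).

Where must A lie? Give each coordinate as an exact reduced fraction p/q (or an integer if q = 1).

A = (2, -1)

1. A_x = 2  [AC · DB = 24 ∩ 2·signedArea(ABD) = 42]
2. A_y = -1  [AC · DB = 24 ∩ 2·signedArea(ABD) = 42]
   → A = (2, -1)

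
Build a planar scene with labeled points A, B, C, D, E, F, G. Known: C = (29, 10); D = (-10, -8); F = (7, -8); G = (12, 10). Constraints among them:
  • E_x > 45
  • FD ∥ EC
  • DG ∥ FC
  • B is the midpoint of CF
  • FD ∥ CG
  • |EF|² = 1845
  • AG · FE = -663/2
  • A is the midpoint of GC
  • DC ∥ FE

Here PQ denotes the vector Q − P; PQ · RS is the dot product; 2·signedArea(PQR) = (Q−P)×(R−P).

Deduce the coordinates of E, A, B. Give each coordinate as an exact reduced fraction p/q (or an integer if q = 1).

A = (41/2, 10)
B = (18, 1)
E = (46, 10)

1. E_x = 46  [FD ∥ EC ∩ DC ∥ FE]
2. E_y = 10  [FD ∥ EC ∩ DC ∥ FE]
   → E = (46, 10)
3. A_x = 41/2  [A is the midpoint of GC]
4. A_y = 10  [A is the midpoint of GC]
   → A = (41/2, 10)
5. B_x = 18  [B is the midpoint of CF]
6. B_y = 1  [B is the midpoint of CF]
   → B = (18, 1)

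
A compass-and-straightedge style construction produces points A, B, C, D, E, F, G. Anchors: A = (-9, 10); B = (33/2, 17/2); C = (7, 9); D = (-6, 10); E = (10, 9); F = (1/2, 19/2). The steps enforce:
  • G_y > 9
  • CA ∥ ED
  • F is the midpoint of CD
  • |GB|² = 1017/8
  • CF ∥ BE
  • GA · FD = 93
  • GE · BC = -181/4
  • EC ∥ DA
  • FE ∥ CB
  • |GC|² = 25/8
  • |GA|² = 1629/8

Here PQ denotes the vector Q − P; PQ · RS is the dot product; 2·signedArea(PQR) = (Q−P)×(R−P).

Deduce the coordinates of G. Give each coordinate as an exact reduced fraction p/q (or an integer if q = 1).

1. G_x = 21/4  [GA · FD = 93 ∩ GE · BC = -181/4]
2. G_y = 37/4  [GA · FD = 93 ∩ GE · BC = -181/4]
   → G = (21/4, 37/4)

G = (21/4, 37/4)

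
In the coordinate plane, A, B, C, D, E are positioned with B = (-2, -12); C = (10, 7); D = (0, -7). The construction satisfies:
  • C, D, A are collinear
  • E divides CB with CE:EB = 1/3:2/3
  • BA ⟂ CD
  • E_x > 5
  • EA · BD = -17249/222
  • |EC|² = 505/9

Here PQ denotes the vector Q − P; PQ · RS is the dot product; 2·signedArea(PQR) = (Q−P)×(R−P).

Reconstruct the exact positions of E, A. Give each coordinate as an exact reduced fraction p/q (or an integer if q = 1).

1. E_x = 6  [E divides CB with CE:EB = 1/3:2/3]
2. E_y = 2/3  [E divides CB with CE:EB = 1/3:2/3]
   → E = (6, 2/3)
3. A_x = -225/74  [C, D, A are collinear ∩ BA ⟂ CD]
4. A_y = -833/74  [C, D, A are collinear ∩ BA ⟂ CD]
   → A = (-225/74, -833/74)

A = (-225/74, -833/74)
E = (6, 2/3)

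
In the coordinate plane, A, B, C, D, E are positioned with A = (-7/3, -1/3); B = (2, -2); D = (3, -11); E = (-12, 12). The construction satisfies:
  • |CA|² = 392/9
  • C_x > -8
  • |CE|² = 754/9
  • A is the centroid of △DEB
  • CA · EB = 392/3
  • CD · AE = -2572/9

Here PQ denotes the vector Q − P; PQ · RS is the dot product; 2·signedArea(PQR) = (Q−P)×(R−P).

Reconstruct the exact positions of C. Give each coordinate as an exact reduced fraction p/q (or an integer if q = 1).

C = (-7, 13/3)

1. C_x = -7  [CA · EB = 392/3 ∩ CD · AE = -2572/9]
2. C_y = 13/3  [CA · EB = 392/3 ∩ CD · AE = -2572/9]
   → C = (-7, 13/3)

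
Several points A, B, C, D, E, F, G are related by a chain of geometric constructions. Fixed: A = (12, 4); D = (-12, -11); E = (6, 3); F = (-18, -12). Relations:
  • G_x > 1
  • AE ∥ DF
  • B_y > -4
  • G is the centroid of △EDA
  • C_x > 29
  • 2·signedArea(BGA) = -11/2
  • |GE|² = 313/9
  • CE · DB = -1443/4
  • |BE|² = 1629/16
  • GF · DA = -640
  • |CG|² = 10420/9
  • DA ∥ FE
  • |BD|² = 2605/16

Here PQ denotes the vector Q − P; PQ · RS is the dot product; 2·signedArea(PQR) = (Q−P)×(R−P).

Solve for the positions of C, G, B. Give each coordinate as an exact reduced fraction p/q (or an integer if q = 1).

B = (-3/2, -15/4)
C = (30, 18)
G = (2, -4/3)

1. G_x = 2  [G is the centroid of △EDA]
2. G_y = -4/3  [G is the centroid of △EDA]
   → G = (2, -4/3)
3. B_x = -3/2  [line -16/3·x + 10·y + 59/2 = 0 ∩ |BD|² = 2605/16]
4. B_y = -15/4  [line -16/3·x + 10·y + 59/2 = 0 ∩ |BD|² = 2605/16]
   → B = (-3/2, -15/4)
5. C_x = 30  [line -21/2·x + -29/4·y + 891/2 = 0 ∩ |CG|² = 10420/9]
6. C_y = 18  [line -21/2·x + -29/4·y + 891/2 = 0 ∩ |CG|² = 10420/9]
   → C = (30, 18)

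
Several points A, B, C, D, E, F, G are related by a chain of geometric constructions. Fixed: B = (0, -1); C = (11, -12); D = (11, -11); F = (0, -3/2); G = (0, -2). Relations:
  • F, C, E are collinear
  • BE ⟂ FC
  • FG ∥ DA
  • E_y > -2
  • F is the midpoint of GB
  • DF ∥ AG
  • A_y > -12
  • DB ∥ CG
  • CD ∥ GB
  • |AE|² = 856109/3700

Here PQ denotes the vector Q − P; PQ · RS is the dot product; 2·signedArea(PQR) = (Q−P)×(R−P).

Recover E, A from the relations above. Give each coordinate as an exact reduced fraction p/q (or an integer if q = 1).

A = (11, -23/2)
E = (-231/925, -1167/925)

1. E_x = -231/925  [F, C, E are collinear ∩ BE ⟂ FC]
2. E_y = -1167/925  [F, C, E are collinear ∩ BE ⟂ FC]
   → E = (-231/925, -1167/925)
3. A_x = 11  [DF ∥ AG ∩ FG ∥ DA]
4. A_y = -23/2  [DF ∥ AG ∩ FG ∥ DA]
   → A = (11, -23/2)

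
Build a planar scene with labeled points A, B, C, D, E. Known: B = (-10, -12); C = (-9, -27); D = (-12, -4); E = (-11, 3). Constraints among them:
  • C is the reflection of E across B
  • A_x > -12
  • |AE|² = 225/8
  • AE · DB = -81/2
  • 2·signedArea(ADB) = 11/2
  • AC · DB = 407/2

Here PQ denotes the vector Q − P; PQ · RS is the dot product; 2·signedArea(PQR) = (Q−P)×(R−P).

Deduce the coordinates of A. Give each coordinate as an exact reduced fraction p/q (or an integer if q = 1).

1. A_x = -47/4  [AE · DB = -81/2 ∩ 2·signedArea(ADB) = 11/2]
2. A_y = -9/4  [AE · DB = -81/2 ∩ 2·signedArea(ADB) = 11/2]
   → A = (-47/4, -9/4)

A = (-47/4, -9/4)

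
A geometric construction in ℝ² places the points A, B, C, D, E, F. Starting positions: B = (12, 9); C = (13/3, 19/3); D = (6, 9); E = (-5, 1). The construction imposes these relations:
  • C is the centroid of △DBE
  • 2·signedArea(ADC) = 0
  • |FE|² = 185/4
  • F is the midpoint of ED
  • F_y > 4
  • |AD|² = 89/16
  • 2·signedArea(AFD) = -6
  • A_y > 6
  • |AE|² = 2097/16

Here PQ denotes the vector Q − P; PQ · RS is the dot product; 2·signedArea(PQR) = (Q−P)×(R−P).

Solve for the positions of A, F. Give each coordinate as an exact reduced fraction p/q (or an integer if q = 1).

A = (19/4, 7)
F = (1/2, 5)

1. A_x = 19/4  [line 8/3·x + -5/3·y + -1 = 0 ∩ |AE|² = 2097/16]
2. A_y = 7  [line 8/3·x + -5/3·y + -1 = 0 ∩ |AE|² = 2097/16]
   → A = (19/4, 7)
3. F_x = 1/2  [F is the midpoint of ED]
4. F_y = 5  [F is the midpoint of ED]
   → F = (1/2, 5)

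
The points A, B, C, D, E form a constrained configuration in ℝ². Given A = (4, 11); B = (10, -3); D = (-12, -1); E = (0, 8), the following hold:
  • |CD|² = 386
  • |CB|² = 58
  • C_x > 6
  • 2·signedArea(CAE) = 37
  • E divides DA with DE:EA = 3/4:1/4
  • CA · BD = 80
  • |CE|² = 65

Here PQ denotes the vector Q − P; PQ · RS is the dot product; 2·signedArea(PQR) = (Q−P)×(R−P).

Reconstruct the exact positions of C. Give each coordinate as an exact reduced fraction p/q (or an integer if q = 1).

1. C_x = 7  [2·signedArea(CAE) = 37 ∩ CA · BD = 80]
2. C_y = 4  [2·signedArea(CAE) = 37 ∩ CA · BD = 80]
   → C = (7, 4)

C = (7, 4)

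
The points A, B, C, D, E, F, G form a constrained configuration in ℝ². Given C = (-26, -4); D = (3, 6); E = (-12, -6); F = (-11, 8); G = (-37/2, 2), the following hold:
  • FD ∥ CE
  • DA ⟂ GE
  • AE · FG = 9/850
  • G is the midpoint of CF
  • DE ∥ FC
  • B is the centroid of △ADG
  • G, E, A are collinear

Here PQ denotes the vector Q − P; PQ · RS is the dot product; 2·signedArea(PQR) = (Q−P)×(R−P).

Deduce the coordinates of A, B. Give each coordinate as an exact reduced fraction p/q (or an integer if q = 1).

1. A_x = -5061/425  [G, E, A are collinear ∩ DA ⟂ GE]
2. A_y = -2598/425  [G, E, A are collinear ∩ DA ⟂ GE]
   → A = (-5061/425, -2598/425)
3. B_x = -23297/2550  [B is the centroid of △ADG]
4. B_y = 802/1275  [B is the centroid of △ADG]
   → B = (-23297/2550, 802/1275)

A = (-5061/425, -2598/425)
B = (-23297/2550, 802/1275)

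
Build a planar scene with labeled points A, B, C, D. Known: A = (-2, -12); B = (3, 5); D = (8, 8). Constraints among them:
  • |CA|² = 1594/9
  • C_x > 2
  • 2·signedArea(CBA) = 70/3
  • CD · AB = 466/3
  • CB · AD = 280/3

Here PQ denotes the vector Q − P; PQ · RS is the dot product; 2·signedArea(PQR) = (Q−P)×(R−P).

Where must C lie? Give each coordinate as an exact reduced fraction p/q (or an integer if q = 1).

C = (3, 1/3)

1. C_x = 3  [CD · AB = 466/3 ∩ CB · AD = 280/3]
2. C_y = 1/3  [CD · AB = 466/3 ∩ CB · AD = 280/3]
   → C = (3, 1/3)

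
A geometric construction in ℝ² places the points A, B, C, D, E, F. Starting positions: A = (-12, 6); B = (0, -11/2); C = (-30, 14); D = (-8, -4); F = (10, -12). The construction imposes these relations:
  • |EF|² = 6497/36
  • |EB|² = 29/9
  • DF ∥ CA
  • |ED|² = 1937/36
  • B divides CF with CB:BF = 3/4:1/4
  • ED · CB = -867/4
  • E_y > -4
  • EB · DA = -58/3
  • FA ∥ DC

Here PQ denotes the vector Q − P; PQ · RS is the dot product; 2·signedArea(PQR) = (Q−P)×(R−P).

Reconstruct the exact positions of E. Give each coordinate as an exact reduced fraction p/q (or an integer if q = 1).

1. E_x = -2/3  [EB · DA = -58/3 ∩ ED · CB = -867/4]
2. E_y = -23/6  [EB · DA = -58/3 ∩ ED · CB = -867/4]
   → E = (-2/3, -23/6)

E = (-2/3, -23/6)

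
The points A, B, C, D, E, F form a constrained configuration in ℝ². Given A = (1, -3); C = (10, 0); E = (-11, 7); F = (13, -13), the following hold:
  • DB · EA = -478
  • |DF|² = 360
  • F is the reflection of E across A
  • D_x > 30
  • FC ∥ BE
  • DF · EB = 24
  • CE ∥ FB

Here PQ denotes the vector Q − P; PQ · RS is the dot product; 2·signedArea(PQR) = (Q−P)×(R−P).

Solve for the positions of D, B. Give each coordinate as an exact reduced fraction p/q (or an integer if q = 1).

1. B_x = -8  [FC ∥ BE ∩ CE ∥ FB]
2. B_y = -6  [FC ∥ BE ∩ CE ∥ FB]
   → B = (-8, -6)
3. D_x = 31  [DF · EB = 24 ∩ DB · EA = -478]
4. D_y = -7  [DF · EB = 24 ∩ DB · EA = -478]
   → D = (31, -7)

B = (-8, -6)
D = (31, -7)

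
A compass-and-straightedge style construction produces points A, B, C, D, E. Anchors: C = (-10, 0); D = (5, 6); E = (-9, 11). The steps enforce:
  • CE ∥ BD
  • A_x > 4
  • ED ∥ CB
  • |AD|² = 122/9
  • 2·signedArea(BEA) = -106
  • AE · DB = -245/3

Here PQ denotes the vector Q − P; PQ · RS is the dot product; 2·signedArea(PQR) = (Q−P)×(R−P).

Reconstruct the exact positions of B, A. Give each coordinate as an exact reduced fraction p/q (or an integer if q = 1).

A = (14/3, 7/3)
B = (4, -5)

1. B_x = 4  [CE ∥ BD ∩ ED ∥ CB]
2. B_y = -5  [CE ∥ BD ∩ ED ∥ CB]
   → B = (4, -5)
3. A_x = 14/3  [AE · DB = -245/3 ∩ 2·signedArea(BEA) = -106]
4. A_y = 7/3  [AE · DB = -245/3 ∩ 2·signedArea(BEA) = -106]
   → A = (14/3, 7/3)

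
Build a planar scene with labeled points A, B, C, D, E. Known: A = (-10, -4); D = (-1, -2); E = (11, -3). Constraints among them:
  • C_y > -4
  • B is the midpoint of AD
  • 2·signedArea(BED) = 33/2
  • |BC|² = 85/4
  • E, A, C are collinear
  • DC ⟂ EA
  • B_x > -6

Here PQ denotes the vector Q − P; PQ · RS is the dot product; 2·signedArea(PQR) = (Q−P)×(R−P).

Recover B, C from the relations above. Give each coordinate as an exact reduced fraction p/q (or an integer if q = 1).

1. B_x = -11/2  [B is the midpoint of AD]
2. B_y = -3  [B is the midpoint of AD]
   → B = (-11/2, -3)
3. C_x = -409/442  [E, A, C are collinear ∩ DC ⟂ EA]
4. C_y = -1577/442  [E, A, C are collinear ∩ DC ⟂ EA]
   → C = (-409/442, -1577/442)

B = (-11/2, -3)
C = (-409/442, -1577/442)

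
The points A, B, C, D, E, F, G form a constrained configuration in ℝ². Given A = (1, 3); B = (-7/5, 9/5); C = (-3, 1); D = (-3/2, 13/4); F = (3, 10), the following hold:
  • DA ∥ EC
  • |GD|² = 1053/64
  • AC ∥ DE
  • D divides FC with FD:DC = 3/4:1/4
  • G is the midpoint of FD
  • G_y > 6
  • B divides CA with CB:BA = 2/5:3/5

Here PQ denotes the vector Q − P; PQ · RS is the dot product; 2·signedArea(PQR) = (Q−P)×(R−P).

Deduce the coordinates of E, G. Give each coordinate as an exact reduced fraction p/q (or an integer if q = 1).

E = (-11/2, 5/4)
G = (3/4, 53/8)

1. E_x = -11/2  [DA ∥ EC ∩ AC ∥ DE]
2. E_y = 5/4  [DA ∥ EC ∩ AC ∥ DE]
   → E = (-11/2, 5/4)
3. G_x = 3/4  [G is the midpoint of FD]
4. G_y = 53/8  [G is the midpoint of FD]
   → G = (3/4, 53/8)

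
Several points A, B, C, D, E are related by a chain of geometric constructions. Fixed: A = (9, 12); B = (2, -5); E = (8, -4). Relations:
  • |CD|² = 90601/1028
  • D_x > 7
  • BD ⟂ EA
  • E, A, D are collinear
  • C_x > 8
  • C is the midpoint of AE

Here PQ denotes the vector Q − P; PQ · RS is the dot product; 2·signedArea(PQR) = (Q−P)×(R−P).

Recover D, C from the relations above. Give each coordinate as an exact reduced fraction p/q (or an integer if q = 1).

1. D_x = 2034/257  [E, A, D are collinear ∩ BD ⟂ EA]
2. D_y = -1380/257  [E, A, D are collinear ∩ BD ⟂ EA]
   → D = (2034/257, -1380/257)
3. C_x = 17/2  [C is the midpoint of AE]
4. C_y = 4  [C is the midpoint of AE]
   → C = (17/2, 4)

C = (17/2, 4)
D = (2034/257, -1380/257)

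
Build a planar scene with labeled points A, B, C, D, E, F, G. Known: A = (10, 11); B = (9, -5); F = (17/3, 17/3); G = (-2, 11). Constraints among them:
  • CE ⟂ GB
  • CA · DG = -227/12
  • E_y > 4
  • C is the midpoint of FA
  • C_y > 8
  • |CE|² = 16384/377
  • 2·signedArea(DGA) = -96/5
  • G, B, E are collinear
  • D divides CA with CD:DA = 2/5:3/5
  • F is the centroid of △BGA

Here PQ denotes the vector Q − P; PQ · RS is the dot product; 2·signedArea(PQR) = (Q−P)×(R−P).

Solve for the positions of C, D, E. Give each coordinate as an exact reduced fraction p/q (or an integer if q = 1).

C = (47/6, 25/3)
D = (87/10, 47/5)
E = (5431/2262, 5201/1131)

1. C_x = 47/6  [C is the midpoint of FA]
2. C_y = 25/3  [C is the midpoint of FA]
   → C = (47/6, 25/3)
3. D_x = 87/10  [D divides CA with CD:DA = 2/5:3/5]
4. D_y = 47/5  [D divides CA with CD:DA = 2/5:3/5]
   → D = (87/10, 47/5)
5. E_x = 5431/2262  [G, B, E are collinear ∩ CE ⟂ GB]
6. E_y = 5201/1131  [G, B, E are collinear ∩ CE ⟂ GB]
   → E = (5431/2262, 5201/1131)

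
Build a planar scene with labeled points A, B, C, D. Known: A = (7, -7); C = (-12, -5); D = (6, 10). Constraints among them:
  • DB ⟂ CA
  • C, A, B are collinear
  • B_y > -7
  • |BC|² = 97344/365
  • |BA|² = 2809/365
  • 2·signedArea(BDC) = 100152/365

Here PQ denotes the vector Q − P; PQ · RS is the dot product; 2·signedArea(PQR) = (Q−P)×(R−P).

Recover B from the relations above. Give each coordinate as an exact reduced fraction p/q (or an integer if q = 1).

B = (1548/365, -2449/365)

1. B_x = 1548/365  [C, A, B are collinear ∩ DB ⟂ CA]
2. B_y = -2449/365  [C, A, B are collinear ∩ DB ⟂ CA]
   → B = (1548/365, -2449/365)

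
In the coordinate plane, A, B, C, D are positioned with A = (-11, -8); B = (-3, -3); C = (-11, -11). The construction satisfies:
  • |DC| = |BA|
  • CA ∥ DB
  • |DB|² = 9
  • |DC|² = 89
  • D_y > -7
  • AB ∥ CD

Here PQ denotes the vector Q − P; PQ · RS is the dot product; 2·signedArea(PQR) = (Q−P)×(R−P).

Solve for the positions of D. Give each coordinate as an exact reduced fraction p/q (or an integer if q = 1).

1. D_x = -3  [CA ∥ DB ∩ AB ∥ CD]
2. D_y = -6  [CA ∥ DB ∩ AB ∥ CD]
   → D = (-3, -6)

D = (-3, -6)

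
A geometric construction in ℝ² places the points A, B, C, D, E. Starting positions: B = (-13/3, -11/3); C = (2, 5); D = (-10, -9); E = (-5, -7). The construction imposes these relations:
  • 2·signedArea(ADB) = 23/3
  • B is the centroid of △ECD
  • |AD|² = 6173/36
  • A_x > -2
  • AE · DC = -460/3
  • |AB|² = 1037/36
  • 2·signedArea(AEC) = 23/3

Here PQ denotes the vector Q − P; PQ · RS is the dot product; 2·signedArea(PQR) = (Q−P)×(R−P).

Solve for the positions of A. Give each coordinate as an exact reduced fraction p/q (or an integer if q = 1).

1. A_x = -7/6  [2·signedArea(ADB) = 23/3 ∩ 2·signedArea(AEC) = 23/3]
2. A_y = 2/3  [2·signedArea(ADB) = 23/3 ∩ 2·signedArea(AEC) = 23/3]
   → A = (-7/6, 2/3)

A = (-7/6, 2/3)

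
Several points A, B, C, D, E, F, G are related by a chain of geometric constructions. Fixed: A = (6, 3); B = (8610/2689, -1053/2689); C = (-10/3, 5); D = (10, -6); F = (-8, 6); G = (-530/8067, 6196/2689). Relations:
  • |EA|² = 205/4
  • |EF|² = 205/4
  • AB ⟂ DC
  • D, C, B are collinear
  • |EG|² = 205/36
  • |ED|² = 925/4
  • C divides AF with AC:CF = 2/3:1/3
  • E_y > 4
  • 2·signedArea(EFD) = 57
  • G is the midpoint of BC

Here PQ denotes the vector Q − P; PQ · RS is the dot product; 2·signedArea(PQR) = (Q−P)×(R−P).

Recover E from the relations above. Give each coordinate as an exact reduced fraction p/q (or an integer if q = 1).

E = (-1, 9/2)

1. E_x = -1  [line 12·x + 18·y + -69 = 0 ∩ |EA|² = 205/4]
2. E_y = 9/2  [line 12·x + 18·y + -69 = 0 ∩ |EA|² = 205/4]
   → E = (-1, 9/2)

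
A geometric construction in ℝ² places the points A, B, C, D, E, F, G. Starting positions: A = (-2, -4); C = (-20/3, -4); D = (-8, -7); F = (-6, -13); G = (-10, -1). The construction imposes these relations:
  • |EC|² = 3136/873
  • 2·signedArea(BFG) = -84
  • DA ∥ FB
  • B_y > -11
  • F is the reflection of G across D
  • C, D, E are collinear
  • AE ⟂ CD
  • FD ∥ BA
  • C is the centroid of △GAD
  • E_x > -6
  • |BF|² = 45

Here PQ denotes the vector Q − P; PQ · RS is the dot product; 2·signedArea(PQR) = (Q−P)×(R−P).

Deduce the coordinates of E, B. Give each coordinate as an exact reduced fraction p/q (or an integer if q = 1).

1. E_x = -572/97  [C, D, E are collinear ∩ AE ⟂ CD]
2. E_y = -220/97  [C, D, E are collinear ∩ AE ⟂ CD]
   → E = (-572/97, -220/97)
3. B_x = 0  [FD ∥ BA ∩ DA ∥ FB]
4. B_y = -10  [FD ∥ BA ∩ DA ∥ FB]
   → B = (0, -10)

B = (0, -10)
E = (-572/97, -220/97)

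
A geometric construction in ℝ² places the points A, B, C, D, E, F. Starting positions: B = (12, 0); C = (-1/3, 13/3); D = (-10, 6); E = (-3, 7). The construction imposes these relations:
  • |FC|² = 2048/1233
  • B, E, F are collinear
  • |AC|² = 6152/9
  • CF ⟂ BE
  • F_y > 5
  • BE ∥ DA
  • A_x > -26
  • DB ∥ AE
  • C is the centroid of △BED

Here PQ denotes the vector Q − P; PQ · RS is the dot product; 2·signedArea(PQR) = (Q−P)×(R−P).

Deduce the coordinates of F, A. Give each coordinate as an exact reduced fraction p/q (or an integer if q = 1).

A = (-25, 13)
F = (29/137, 2261/411)

1. F_x = 29/137  [B, E, F are collinear ∩ CF ⟂ BE]
2. F_y = 2261/411  [B, E, F are collinear ∩ CF ⟂ BE]
   → F = (29/137, 2261/411)
3. A_x = -25  [DB ∥ AE ∩ BE ∥ DA]
4. A_y = 13  [DB ∥ AE ∩ BE ∥ DA]
   → A = (-25, 13)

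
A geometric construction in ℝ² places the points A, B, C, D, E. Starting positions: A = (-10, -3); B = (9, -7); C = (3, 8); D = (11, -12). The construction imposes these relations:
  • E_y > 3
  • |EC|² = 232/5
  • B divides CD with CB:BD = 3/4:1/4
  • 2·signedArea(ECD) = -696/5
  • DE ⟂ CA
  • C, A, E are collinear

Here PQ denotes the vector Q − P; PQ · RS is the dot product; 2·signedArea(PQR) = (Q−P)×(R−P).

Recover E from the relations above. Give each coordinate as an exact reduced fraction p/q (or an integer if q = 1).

1. E_x = -11/5  [C, A, E are collinear ∩ DE ⟂ CA]
2. E_y = 18/5  [C, A, E are collinear ∩ DE ⟂ CA]
   → E = (-11/5, 18/5)

E = (-11/5, 18/5)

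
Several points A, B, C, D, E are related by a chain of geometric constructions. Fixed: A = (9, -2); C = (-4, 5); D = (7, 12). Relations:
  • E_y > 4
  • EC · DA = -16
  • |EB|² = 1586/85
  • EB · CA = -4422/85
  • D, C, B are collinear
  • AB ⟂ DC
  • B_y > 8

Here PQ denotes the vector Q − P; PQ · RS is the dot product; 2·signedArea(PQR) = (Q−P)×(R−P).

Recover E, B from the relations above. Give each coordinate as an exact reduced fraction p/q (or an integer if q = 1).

1. B_x = 177/85  [D, C, B are collinear ∩ AB ⟂ DC]
2. B_y = 754/85  [D, C, B are collinear ∩ AB ⟂ DC]
   → B = (177/85, 754/85)
3. E_x = 4  [EC · DA = -16 ∩ EB · CA = -4422/85]
4. E_y = 5  [EC · DA = -16 ∩ EB · CA = -4422/85]
   → E = (4, 5)

B = (177/85, 754/85)
E = (4, 5)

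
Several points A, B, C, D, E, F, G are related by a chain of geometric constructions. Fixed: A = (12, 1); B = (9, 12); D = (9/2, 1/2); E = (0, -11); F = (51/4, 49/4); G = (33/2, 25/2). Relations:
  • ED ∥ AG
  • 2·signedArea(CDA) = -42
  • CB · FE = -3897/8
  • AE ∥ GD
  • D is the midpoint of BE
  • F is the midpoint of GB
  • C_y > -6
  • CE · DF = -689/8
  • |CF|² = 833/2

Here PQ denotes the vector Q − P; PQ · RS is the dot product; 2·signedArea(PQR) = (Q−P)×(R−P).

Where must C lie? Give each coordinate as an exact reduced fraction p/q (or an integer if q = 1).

C = (9/4, -21/4)

1. C_x = 9/4  [CE · DF = -689/8 ∩ CB · FE = -3897/8]
2. C_y = -21/4  [CE · DF = -689/8 ∩ CB · FE = -3897/8]
   → C = (9/4, -21/4)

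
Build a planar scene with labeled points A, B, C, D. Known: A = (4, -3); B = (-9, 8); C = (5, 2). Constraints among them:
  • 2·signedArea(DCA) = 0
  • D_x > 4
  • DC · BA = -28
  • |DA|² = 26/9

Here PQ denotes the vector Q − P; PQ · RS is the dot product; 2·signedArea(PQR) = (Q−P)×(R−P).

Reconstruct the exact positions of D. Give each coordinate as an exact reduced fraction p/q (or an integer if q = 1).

D = (13/3, -4/3)

1. D_x = 13/3  [2·signedArea(DCA) = 0 ∩ DC · BA = -28]
2. D_y = -4/3  [2·signedArea(DCA) = 0 ∩ DC · BA = -28]
   → D = (13/3, -4/3)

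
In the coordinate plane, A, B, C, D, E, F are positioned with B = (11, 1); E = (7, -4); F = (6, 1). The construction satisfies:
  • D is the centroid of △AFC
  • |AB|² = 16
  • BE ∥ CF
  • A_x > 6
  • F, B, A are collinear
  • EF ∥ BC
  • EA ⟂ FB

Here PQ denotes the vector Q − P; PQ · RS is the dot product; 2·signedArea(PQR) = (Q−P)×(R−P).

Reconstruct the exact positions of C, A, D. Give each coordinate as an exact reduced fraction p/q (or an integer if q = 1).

A = (7, 1)
C = (10, 6)
D = (23/3, 8/3)

1. C_x = 10  [BE ∥ CF ∩ EF ∥ BC]
2. C_y = 6  [BE ∥ CF ∩ EF ∥ BC]
   → C = (10, 6)
3. A_x = 7  [F, B, A are collinear ∩ EA ⟂ FB]
4. A_y = 1  [F, B, A are collinear ∩ EA ⟂ FB]
   → A = (7, 1)
5. D_x = 23/3  [D is the centroid of △AFC]
6. D_y = 8/3  [D is the centroid of △AFC]
   → D = (23/3, 8/3)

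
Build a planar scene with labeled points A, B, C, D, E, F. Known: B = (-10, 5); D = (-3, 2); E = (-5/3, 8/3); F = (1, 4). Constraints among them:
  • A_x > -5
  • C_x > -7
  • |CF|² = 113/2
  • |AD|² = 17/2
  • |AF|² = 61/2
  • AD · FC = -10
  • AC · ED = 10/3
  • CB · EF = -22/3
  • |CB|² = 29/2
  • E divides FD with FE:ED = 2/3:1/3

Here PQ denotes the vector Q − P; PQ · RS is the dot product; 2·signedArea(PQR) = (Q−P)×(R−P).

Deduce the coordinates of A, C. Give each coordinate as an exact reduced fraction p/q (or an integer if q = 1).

1. C_x = -13/2  [line -8/3·x + -4/3·y + -38/3 = 0 ∩ |CB|² = 29/2]
2. C_y = 7/2  [line -8/3·x + -4/3·y + -38/3 = 0 ∩ |CB|² = 29/2]
   → C = (-13/2, 7/2)
3. A_x = -9/2  [AC · ED = 10/3 ∩ AD · FC = -10]
4. A_y = 9/2  [AC · ED = 10/3 ∩ AD · FC = -10]
   → A = (-9/2, 9/2)

A = (-9/2, 9/2)
C = (-13/2, 7/2)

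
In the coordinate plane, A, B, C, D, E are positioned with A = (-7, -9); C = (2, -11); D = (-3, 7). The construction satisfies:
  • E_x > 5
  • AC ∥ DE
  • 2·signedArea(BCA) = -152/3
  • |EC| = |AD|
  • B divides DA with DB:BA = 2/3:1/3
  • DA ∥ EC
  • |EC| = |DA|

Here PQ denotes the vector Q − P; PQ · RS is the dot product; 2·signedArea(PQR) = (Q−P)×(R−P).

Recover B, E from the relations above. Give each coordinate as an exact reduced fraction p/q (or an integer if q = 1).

1. B_x = -17/3  [B divides DA with DB:BA = 2/3:1/3]
2. B_y = -11/3  [B divides DA with DB:BA = 2/3:1/3]
   → B = (-17/3, -11/3)
3. E_x = 6  [DA ∥ EC ∩ AC ∥ DE]
4. E_y = 5  [DA ∥ EC ∩ AC ∥ DE]
   → E = (6, 5)

B = (-17/3, -11/3)
E = (6, 5)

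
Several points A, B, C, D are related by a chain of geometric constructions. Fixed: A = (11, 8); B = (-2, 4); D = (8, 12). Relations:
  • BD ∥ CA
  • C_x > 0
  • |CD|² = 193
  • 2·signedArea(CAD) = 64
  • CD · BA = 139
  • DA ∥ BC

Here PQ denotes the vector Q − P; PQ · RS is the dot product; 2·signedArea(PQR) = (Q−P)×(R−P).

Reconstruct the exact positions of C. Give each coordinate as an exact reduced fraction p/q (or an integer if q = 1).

1. C_x = 1  [BD ∥ CA ∩ DA ∥ BC]
2. C_y = 0  [BD ∥ CA ∩ DA ∥ BC]
   → C = (1, 0)

C = (1, 0)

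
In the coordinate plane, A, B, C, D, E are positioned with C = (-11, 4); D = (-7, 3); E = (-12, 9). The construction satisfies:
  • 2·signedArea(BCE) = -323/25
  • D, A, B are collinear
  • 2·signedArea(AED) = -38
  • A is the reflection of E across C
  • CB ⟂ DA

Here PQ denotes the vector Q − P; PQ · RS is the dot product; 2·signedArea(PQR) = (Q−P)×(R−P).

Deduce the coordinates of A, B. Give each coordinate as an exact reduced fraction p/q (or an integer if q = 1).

A = (-10, -1)
B = (-199/25, 43/25)

1. A_x = -10  [A is the reflection of E across C]
2. A_y = -1  [A is the reflection of E across C]
   → A = (-10, -1)
3. B_x = -199/25  [D, A, B are collinear ∩ CB ⟂ DA]
4. B_y = 43/25  [D, A, B are collinear ∩ CB ⟂ DA]
   → B = (-199/25, 43/25)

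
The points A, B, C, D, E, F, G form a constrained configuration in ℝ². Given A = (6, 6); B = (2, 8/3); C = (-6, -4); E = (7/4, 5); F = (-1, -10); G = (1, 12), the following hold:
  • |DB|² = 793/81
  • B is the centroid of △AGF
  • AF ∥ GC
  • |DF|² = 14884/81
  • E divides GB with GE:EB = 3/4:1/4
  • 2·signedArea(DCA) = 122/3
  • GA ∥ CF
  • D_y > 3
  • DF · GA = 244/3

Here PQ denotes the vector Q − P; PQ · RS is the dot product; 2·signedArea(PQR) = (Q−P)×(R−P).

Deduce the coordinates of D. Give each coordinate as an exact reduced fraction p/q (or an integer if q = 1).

D = (-1, 32/9)

1. D_x = -1  [line -5·x + 6·y + -79/3 = 0 ∩ |DF|² = 14884/81]
2. D_y = 32/9  [line -5·x + 6·y + -79/3 = 0 ∩ |DF|² = 14884/81]
   → D = (-1, 32/9)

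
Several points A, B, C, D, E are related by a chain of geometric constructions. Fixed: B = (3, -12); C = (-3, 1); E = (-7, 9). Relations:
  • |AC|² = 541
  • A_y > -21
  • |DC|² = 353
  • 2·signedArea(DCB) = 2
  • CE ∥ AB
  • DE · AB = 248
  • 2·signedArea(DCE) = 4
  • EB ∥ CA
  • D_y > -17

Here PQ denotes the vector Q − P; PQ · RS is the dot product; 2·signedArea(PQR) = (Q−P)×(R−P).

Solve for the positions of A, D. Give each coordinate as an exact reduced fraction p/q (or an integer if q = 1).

1. A_x = 7  [CE ∥ AB ∩ EB ∥ CA]
2. A_y = -20  [CE ∥ AB ∩ EB ∥ CA]
   → A = (7, -20)
3. D_x = 5  [2·signedArea(DCE) = 4 ∩ 2·signedArea(DCB) = 2]
4. D_y = -16  [2·signedArea(DCE) = 4 ∩ 2·signedArea(DCB) = 2]
   → D = (5, -16)

A = (7, -20)
D = (5, -16)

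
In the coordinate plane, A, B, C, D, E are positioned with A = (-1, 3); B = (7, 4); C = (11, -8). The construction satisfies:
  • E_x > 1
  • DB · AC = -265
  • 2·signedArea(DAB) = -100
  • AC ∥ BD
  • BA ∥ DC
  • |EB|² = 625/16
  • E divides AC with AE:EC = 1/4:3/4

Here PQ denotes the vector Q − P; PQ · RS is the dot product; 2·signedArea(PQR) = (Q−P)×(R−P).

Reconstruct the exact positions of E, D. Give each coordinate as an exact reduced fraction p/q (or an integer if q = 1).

D = (19, -7)
E = (2, 1/4)

1. E_x = 2  [E divides AC with AE:EC = 1/4:3/4]
2. E_y = 1/4  [E divides AC with AE:EC = 1/4:3/4]
   → E = (2, 1/4)
3. D_x = 19  [BA ∥ DC ∩ AC ∥ BD]
4. D_y = -7  [BA ∥ DC ∩ AC ∥ BD]
   → D = (19, -7)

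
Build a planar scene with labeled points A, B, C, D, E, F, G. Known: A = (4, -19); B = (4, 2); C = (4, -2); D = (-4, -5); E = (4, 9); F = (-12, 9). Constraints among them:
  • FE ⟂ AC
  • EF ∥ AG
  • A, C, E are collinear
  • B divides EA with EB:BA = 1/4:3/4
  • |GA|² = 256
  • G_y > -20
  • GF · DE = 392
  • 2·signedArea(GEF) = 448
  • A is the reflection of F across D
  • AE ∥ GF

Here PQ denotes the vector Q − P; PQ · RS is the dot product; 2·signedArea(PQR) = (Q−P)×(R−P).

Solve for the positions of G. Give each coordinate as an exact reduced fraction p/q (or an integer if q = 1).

G = (-12, -19)

1. G_x = -12  [AE ∥ GF ∩ EF ∥ AG]
2. G_y = -19  [AE ∥ GF ∩ EF ∥ AG]
   → G = (-12, -19)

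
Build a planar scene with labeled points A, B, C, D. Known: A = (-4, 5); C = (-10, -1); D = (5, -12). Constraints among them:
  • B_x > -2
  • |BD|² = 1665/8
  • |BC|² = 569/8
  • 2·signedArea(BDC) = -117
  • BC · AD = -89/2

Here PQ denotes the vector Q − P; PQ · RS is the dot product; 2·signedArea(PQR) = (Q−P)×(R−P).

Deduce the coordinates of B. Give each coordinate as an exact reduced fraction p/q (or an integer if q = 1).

1. B_x = -7/4  [BC · AD = -89/2 ∩ 2·signedArea(BDC) = -117]
2. B_y = 3/4  [BC · AD = -89/2 ∩ 2·signedArea(BDC) = -117]
   → B = (-7/4, 3/4)

B = (-7/4, 3/4)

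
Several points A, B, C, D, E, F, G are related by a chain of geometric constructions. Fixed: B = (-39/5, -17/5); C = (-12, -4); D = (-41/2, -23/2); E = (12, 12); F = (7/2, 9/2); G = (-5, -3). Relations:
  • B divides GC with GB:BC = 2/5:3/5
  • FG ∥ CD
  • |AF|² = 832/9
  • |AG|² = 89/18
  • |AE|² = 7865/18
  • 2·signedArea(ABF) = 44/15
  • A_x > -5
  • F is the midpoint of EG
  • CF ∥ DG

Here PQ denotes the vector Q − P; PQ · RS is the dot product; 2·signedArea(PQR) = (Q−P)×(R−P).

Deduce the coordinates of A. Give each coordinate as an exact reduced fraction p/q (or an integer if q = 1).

1. A_x = -9/2  [line -79/10·x + 113/10·y + -392/15 = 0 ∩ |AG|² = 89/18]
2. A_y = -5/6  [line -79/10·x + 113/10·y + -392/15 = 0 ∩ |AG|² = 89/18]
   → A = (-9/2, -5/6)

A = (-9/2, -5/6)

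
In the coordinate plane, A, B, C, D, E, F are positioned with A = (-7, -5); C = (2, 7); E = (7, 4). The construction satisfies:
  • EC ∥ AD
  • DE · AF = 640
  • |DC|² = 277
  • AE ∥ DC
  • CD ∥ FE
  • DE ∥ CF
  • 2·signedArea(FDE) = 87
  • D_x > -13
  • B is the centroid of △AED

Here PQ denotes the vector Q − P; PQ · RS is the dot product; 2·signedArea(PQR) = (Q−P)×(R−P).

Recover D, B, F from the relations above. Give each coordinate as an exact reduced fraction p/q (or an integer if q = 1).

1. D_x = -12  [AE ∥ DC ∩ EC ∥ AD]
2. D_y = -2  [AE ∥ DC ∩ EC ∥ AD]
   → D = (-12, -2)
3. B_x = -4  [B is the centroid of △AED]
4. B_y = -1  [B is the centroid of △AED]
   → B = (-4, -1)
5. F_x = 21  [CD ∥ FE ∩ DE ∥ CF]
6. F_y = 13  [CD ∥ FE ∩ DE ∥ CF]
   → F = (21, 13)

B = (-4, -1)
D = (-12, -2)
F = (21, 13)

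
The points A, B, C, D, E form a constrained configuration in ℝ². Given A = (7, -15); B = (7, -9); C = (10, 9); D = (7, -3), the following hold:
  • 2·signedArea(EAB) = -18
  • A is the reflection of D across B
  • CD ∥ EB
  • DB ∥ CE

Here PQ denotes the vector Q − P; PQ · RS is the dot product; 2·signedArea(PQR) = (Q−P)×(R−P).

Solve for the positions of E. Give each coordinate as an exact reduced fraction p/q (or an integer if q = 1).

1. E_x = 10  [CD ∥ EB ∩ DB ∥ CE]
2. E_y = 3  [CD ∥ EB ∩ DB ∥ CE]
   → E = (10, 3)

E = (10, 3)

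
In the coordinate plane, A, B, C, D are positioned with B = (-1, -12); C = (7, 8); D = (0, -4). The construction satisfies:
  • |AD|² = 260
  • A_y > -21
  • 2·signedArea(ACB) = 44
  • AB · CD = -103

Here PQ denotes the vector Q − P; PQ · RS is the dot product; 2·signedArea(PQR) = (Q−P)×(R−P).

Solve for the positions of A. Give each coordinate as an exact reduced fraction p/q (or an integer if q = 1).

A = (-2, -20)

1. A_x = -2  [2·signedArea(ACB) = 44 ∩ AB · CD = -103]
2. A_y = -20  [2·signedArea(ACB) = 44 ∩ AB · CD = -103]
   → A = (-2, -20)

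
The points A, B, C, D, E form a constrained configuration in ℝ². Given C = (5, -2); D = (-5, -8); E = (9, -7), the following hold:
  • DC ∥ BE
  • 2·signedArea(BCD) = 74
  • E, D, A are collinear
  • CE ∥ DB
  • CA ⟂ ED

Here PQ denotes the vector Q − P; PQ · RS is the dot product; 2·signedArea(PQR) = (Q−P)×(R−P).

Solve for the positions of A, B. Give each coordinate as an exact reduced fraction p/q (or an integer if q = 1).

A = (1059/197, -1430/197)
B = (-1, -13)

1. A_x = 1059/197  [E, D, A are collinear ∩ CA ⟂ ED]
2. A_y = -1430/197  [E, D, A are collinear ∩ CA ⟂ ED]
   → A = (1059/197, -1430/197)
3. B_x = -1  [DC ∥ BE ∩ CE ∥ DB]
4. B_y = -13  [DC ∥ BE ∩ CE ∥ DB]
   → B = (-1, -13)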